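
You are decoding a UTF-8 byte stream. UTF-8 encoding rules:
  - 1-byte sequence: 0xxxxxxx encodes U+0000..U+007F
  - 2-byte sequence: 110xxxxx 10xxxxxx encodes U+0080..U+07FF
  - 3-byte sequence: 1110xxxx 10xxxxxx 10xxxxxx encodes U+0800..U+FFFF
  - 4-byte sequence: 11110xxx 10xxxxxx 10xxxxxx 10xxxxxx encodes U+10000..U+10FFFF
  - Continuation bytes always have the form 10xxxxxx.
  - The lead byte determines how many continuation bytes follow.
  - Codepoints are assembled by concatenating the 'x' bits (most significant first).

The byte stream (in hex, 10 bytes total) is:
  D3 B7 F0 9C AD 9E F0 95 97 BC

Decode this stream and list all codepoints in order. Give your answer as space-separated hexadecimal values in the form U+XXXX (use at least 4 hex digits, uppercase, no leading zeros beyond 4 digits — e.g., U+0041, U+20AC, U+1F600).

Answer: U+04F7 U+1CB5E U+155FC

Derivation:
Byte[0]=D3: 2-byte lead, need 1 cont bytes. acc=0x13
Byte[1]=B7: continuation. acc=(acc<<6)|0x37=0x4F7
Completed: cp=U+04F7 (starts at byte 0)
Byte[2]=F0: 4-byte lead, need 3 cont bytes. acc=0x0
Byte[3]=9C: continuation. acc=(acc<<6)|0x1C=0x1C
Byte[4]=AD: continuation. acc=(acc<<6)|0x2D=0x72D
Byte[5]=9E: continuation. acc=(acc<<6)|0x1E=0x1CB5E
Completed: cp=U+1CB5E (starts at byte 2)
Byte[6]=F0: 4-byte lead, need 3 cont bytes. acc=0x0
Byte[7]=95: continuation. acc=(acc<<6)|0x15=0x15
Byte[8]=97: continuation. acc=(acc<<6)|0x17=0x557
Byte[9]=BC: continuation. acc=(acc<<6)|0x3C=0x155FC
Completed: cp=U+155FC (starts at byte 6)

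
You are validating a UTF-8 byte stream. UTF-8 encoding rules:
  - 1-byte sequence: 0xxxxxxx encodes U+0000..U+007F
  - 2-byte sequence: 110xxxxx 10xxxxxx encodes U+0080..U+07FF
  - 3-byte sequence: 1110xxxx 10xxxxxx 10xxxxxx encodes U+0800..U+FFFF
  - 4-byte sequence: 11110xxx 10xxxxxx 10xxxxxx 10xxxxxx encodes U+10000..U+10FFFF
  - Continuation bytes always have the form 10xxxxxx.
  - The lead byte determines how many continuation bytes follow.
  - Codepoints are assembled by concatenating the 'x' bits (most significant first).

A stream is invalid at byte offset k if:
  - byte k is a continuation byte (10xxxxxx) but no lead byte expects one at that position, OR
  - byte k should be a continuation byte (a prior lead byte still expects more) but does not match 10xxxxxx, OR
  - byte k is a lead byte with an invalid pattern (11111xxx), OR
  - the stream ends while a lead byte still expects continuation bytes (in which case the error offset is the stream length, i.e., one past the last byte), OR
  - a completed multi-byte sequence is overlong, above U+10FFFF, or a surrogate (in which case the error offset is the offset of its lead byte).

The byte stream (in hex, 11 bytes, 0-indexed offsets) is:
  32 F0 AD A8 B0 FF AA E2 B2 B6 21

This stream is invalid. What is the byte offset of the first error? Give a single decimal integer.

Answer: 5

Derivation:
Byte[0]=32: 1-byte ASCII. cp=U+0032
Byte[1]=F0: 4-byte lead, need 3 cont bytes. acc=0x0
Byte[2]=AD: continuation. acc=(acc<<6)|0x2D=0x2D
Byte[3]=A8: continuation. acc=(acc<<6)|0x28=0xB68
Byte[4]=B0: continuation. acc=(acc<<6)|0x30=0x2DA30
Completed: cp=U+2DA30 (starts at byte 1)
Byte[5]=FF: INVALID lead byte (not 0xxx/110x/1110/11110)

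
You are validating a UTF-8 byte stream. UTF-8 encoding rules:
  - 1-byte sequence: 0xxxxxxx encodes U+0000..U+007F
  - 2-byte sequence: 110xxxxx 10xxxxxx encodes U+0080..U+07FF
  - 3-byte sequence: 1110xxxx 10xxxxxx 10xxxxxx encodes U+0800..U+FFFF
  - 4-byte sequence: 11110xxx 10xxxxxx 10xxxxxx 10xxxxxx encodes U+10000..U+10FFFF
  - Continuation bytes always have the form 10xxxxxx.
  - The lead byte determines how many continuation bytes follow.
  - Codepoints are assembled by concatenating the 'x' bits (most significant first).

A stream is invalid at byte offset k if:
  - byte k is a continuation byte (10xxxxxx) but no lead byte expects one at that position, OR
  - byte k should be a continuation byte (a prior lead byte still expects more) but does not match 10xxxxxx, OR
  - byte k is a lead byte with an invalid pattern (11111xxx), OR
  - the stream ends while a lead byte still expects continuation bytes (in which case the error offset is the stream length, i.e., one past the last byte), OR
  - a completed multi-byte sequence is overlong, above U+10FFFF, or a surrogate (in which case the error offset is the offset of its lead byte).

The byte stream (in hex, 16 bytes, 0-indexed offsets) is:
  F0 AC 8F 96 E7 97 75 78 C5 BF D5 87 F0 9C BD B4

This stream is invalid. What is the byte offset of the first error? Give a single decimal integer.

Byte[0]=F0: 4-byte lead, need 3 cont bytes. acc=0x0
Byte[1]=AC: continuation. acc=(acc<<6)|0x2C=0x2C
Byte[2]=8F: continuation. acc=(acc<<6)|0x0F=0xB0F
Byte[3]=96: continuation. acc=(acc<<6)|0x16=0x2C3D6
Completed: cp=U+2C3D6 (starts at byte 0)
Byte[4]=E7: 3-byte lead, need 2 cont bytes. acc=0x7
Byte[5]=97: continuation. acc=(acc<<6)|0x17=0x1D7
Byte[6]=75: expected 10xxxxxx continuation. INVALID

Answer: 6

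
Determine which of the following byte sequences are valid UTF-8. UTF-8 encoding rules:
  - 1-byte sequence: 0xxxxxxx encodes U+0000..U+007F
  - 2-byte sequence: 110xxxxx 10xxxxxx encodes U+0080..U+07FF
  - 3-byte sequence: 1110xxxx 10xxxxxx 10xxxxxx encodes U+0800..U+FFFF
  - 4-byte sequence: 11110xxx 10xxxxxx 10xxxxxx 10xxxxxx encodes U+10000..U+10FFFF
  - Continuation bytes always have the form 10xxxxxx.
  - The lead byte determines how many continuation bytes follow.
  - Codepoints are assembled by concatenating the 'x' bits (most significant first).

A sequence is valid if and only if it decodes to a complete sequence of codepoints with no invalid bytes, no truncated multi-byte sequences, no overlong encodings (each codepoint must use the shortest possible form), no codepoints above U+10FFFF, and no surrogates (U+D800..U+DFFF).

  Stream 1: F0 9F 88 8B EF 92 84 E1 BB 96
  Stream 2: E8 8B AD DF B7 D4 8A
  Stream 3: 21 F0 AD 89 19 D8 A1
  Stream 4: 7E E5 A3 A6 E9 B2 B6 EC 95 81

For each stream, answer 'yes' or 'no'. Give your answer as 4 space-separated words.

Stream 1: decodes cleanly. VALID
Stream 2: decodes cleanly. VALID
Stream 3: error at byte offset 4. INVALID
Stream 4: decodes cleanly. VALID

Answer: yes yes no yes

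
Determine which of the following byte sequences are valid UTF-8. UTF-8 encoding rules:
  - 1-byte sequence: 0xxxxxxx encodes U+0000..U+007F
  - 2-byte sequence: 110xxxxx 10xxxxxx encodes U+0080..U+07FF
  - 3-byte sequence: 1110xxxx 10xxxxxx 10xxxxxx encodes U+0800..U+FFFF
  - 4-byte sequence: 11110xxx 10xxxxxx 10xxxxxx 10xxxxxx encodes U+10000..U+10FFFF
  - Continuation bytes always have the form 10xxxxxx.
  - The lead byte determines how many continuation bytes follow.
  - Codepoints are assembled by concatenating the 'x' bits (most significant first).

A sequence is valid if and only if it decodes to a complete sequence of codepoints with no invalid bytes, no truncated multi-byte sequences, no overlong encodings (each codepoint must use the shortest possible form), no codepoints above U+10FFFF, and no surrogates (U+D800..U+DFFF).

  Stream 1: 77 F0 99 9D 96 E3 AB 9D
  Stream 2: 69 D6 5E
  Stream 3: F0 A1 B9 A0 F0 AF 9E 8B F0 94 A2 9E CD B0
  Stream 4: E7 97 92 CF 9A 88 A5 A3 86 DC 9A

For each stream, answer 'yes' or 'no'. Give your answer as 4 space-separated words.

Stream 1: decodes cleanly. VALID
Stream 2: error at byte offset 2. INVALID
Stream 3: decodes cleanly. VALID
Stream 4: error at byte offset 5. INVALID

Answer: yes no yes no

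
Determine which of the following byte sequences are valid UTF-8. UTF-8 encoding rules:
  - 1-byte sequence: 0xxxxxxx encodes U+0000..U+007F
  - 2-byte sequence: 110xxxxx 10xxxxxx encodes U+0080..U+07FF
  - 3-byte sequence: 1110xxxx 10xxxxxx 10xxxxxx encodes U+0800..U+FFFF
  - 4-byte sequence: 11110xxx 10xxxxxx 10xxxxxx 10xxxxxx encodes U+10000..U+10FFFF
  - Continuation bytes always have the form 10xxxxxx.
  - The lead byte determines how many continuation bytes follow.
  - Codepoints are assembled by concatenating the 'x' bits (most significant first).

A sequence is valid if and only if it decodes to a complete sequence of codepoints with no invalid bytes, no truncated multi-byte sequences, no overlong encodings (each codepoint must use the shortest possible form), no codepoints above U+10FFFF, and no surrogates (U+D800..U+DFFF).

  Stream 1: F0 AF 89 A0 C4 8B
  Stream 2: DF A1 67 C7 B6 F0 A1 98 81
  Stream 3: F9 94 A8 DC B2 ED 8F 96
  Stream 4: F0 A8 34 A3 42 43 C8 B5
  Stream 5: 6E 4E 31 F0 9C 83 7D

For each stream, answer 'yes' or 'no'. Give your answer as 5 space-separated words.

Stream 1: decodes cleanly. VALID
Stream 2: decodes cleanly. VALID
Stream 3: error at byte offset 0. INVALID
Stream 4: error at byte offset 2. INVALID
Stream 5: error at byte offset 6. INVALID

Answer: yes yes no no no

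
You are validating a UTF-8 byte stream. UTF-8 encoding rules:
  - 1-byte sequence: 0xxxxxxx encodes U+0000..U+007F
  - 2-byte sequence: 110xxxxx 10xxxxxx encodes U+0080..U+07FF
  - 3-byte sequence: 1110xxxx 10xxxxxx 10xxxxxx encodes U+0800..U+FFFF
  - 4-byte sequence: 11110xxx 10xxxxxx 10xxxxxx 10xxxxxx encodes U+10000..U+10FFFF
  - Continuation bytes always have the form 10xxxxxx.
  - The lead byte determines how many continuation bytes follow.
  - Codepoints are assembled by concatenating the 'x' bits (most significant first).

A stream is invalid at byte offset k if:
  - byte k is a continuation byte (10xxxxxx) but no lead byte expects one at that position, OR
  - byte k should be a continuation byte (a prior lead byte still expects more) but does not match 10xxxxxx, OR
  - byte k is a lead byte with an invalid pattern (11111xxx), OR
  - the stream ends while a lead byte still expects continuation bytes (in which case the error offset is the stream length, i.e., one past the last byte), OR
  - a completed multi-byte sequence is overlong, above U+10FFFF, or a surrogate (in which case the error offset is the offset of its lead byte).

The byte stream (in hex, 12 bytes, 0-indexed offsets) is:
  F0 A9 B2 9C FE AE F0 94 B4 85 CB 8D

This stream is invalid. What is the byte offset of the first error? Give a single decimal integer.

Byte[0]=F0: 4-byte lead, need 3 cont bytes. acc=0x0
Byte[1]=A9: continuation. acc=(acc<<6)|0x29=0x29
Byte[2]=B2: continuation. acc=(acc<<6)|0x32=0xA72
Byte[3]=9C: continuation. acc=(acc<<6)|0x1C=0x29C9C
Completed: cp=U+29C9C (starts at byte 0)
Byte[4]=FE: INVALID lead byte (not 0xxx/110x/1110/11110)

Answer: 4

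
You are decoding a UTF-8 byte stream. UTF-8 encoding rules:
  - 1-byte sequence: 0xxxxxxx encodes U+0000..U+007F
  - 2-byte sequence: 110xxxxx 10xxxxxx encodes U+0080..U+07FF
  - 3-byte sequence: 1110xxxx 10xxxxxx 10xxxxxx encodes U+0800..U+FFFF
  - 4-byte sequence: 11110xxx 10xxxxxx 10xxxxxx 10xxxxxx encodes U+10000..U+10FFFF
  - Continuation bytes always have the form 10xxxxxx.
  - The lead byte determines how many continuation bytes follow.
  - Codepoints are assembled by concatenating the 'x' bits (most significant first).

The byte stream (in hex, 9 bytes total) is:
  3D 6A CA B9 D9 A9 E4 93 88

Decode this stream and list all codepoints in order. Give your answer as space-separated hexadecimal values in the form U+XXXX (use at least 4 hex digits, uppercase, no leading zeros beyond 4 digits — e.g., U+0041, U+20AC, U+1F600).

Byte[0]=3D: 1-byte ASCII. cp=U+003D
Byte[1]=6A: 1-byte ASCII. cp=U+006A
Byte[2]=CA: 2-byte lead, need 1 cont bytes. acc=0xA
Byte[3]=B9: continuation. acc=(acc<<6)|0x39=0x2B9
Completed: cp=U+02B9 (starts at byte 2)
Byte[4]=D9: 2-byte lead, need 1 cont bytes. acc=0x19
Byte[5]=A9: continuation. acc=(acc<<6)|0x29=0x669
Completed: cp=U+0669 (starts at byte 4)
Byte[6]=E4: 3-byte lead, need 2 cont bytes. acc=0x4
Byte[7]=93: continuation. acc=(acc<<6)|0x13=0x113
Byte[8]=88: continuation. acc=(acc<<6)|0x08=0x44C8
Completed: cp=U+44C8 (starts at byte 6)

Answer: U+003D U+006A U+02B9 U+0669 U+44C8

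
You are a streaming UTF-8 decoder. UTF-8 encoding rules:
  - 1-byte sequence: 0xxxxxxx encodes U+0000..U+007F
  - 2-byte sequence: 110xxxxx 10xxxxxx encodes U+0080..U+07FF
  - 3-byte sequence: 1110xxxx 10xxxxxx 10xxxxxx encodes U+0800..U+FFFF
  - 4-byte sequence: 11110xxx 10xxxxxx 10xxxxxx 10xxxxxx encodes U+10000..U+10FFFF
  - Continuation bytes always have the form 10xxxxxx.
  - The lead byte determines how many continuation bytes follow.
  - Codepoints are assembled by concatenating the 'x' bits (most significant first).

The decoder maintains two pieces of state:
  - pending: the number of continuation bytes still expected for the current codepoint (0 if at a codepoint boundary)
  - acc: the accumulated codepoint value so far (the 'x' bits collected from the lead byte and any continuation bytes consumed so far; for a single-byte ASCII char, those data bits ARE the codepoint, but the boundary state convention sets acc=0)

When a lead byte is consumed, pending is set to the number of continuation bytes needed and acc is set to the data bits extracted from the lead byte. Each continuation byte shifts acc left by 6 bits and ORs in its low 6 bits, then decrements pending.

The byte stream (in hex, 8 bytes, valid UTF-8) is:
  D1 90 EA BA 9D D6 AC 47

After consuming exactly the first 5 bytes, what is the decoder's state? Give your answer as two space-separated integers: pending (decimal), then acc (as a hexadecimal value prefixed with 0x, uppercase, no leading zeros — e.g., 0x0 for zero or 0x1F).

Byte[0]=D1: 2-byte lead. pending=1, acc=0x11
Byte[1]=90: continuation. acc=(acc<<6)|0x10=0x450, pending=0
Byte[2]=EA: 3-byte lead. pending=2, acc=0xA
Byte[3]=BA: continuation. acc=(acc<<6)|0x3A=0x2BA, pending=1
Byte[4]=9D: continuation. acc=(acc<<6)|0x1D=0xAE9D, pending=0

Answer: 0 0xAE9D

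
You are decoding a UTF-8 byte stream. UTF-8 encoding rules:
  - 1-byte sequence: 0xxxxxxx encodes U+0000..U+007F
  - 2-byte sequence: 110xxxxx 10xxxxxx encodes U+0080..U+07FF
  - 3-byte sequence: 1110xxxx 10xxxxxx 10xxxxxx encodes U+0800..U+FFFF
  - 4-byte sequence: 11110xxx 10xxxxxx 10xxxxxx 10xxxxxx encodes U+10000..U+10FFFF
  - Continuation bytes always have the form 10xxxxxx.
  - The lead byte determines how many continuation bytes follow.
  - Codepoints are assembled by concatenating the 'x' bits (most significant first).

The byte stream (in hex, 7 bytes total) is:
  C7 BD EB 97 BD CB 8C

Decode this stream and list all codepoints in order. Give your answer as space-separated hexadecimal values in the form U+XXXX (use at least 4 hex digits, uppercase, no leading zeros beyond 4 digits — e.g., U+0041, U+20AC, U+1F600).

Answer: U+01FD U+B5FD U+02CC

Derivation:
Byte[0]=C7: 2-byte lead, need 1 cont bytes. acc=0x7
Byte[1]=BD: continuation. acc=(acc<<6)|0x3D=0x1FD
Completed: cp=U+01FD (starts at byte 0)
Byte[2]=EB: 3-byte lead, need 2 cont bytes. acc=0xB
Byte[3]=97: continuation. acc=(acc<<6)|0x17=0x2D7
Byte[4]=BD: continuation. acc=(acc<<6)|0x3D=0xB5FD
Completed: cp=U+B5FD (starts at byte 2)
Byte[5]=CB: 2-byte lead, need 1 cont bytes. acc=0xB
Byte[6]=8C: continuation. acc=(acc<<6)|0x0C=0x2CC
Completed: cp=U+02CC (starts at byte 5)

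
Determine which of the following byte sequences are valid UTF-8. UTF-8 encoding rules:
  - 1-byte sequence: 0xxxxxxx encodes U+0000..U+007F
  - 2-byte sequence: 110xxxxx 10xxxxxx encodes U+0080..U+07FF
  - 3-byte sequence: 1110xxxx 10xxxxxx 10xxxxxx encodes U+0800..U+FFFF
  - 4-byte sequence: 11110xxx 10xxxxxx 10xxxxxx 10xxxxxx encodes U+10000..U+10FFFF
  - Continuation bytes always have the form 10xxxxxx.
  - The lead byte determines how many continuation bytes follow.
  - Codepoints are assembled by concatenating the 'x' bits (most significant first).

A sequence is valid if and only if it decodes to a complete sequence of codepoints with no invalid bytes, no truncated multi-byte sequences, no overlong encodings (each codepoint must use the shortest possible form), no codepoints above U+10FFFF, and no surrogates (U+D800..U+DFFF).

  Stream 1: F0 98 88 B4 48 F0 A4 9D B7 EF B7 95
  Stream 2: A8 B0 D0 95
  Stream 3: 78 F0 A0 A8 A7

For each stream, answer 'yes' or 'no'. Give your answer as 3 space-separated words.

Stream 1: decodes cleanly. VALID
Stream 2: error at byte offset 0. INVALID
Stream 3: decodes cleanly. VALID

Answer: yes no yes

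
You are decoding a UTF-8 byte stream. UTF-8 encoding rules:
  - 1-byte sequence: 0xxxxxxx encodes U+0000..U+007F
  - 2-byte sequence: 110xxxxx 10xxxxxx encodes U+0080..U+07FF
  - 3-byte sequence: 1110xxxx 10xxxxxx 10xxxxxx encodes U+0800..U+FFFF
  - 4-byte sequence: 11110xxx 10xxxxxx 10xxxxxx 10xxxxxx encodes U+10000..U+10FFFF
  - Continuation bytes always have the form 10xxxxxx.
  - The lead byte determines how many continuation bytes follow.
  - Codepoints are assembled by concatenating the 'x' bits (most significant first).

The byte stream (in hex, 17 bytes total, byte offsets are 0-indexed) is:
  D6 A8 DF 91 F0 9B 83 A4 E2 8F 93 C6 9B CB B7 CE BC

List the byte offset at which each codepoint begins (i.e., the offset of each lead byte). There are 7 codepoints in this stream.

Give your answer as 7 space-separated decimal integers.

Answer: 0 2 4 8 11 13 15

Derivation:
Byte[0]=D6: 2-byte lead, need 1 cont bytes. acc=0x16
Byte[1]=A8: continuation. acc=(acc<<6)|0x28=0x5A8
Completed: cp=U+05A8 (starts at byte 0)
Byte[2]=DF: 2-byte lead, need 1 cont bytes. acc=0x1F
Byte[3]=91: continuation. acc=(acc<<6)|0x11=0x7D1
Completed: cp=U+07D1 (starts at byte 2)
Byte[4]=F0: 4-byte lead, need 3 cont bytes. acc=0x0
Byte[5]=9B: continuation. acc=(acc<<6)|0x1B=0x1B
Byte[6]=83: continuation. acc=(acc<<6)|0x03=0x6C3
Byte[7]=A4: continuation. acc=(acc<<6)|0x24=0x1B0E4
Completed: cp=U+1B0E4 (starts at byte 4)
Byte[8]=E2: 3-byte lead, need 2 cont bytes. acc=0x2
Byte[9]=8F: continuation. acc=(acc<<6)|0x0F=0x8F
Byte[10]=93: continuation. acc=(acc<<6)|0x13=0x23D3
Completed: cp=U+23D3 (starts at byte 8)
Byte[11]=C6: 2-byte lead, need 1 cont bytes. acc=0x6
Byte[12]=9B: continuation. acc=(acc<<6)|0x1B=0x19B
Completed: cp=U+019B (starts at byte 11)
Byte[13]=CB: 2-byte lead, need 1 cont bytes. acc=0xB
Byte[14]=B7: continuation. acc=(acc<<6)|0x37=0x2F7
Completed: cp=U+02F7 (starts at byte 13)
Byte[15]=CE: 2-byte lead, need 1 cont bytes. acc=0xE
Byte[16]=BC: continuation. acc=(acc<<6)|0x3C=0x3BC
Completed: cp=U+03BC (starts at byte 15)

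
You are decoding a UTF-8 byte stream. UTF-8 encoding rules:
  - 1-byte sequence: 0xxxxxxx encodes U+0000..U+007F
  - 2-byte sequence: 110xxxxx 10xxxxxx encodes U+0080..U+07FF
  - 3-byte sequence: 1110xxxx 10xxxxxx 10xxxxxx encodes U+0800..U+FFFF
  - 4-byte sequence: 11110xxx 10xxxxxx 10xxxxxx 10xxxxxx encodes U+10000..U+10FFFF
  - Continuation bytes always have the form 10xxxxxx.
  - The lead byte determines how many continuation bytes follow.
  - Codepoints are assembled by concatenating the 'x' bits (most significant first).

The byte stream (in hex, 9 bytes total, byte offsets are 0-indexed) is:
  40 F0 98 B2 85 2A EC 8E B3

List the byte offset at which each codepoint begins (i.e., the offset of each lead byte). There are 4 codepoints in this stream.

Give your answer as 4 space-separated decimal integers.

Answer: 0 1 5 6

Derivation:
Byte[0]=40: 1-byte ASCII. cp=U+0040
Byte[1]=F0: 4-byte lead, need 3 cont bytes. acc=0x0
Byte[2]=98: continuation. acc=(acc<<6)|0x18=0x18
Byte[3]=B2: continuation. acc=(acc<<6)|0x32=0x632
Byte[4]=85: continuation. acc=(acc<<6)|0x05=0x18C85
Completed: cp=U+18C85 (starts at byte 1)
Byte[5]=2A: 1-byte ASCII. cp=U+002A
Byte[6]=EC: 3-byte lead, need 2 cont bytes. acc=0xC
Byte[7]=8E: continuation. acc=(acc<<6)|0x0E=0x30E
Byte[8]=B3: continuation. acc=(acc<<6)|0x33=0xC3B3
Completed: cp=U+C3B3 (starts at byte 6)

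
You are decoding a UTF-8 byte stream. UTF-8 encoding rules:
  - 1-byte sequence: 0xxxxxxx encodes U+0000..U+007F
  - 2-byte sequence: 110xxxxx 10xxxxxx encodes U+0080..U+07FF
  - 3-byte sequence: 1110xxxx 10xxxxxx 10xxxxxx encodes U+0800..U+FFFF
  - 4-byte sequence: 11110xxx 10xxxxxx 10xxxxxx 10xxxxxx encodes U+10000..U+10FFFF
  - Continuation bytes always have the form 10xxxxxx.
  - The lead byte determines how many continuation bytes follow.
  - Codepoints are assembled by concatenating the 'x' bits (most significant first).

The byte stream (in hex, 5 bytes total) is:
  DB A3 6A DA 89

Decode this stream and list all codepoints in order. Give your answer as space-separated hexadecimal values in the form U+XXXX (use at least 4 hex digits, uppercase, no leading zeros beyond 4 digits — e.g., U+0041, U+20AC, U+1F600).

Byte[0]=DB: 2-byte lead, need 1 cont bytes. acc=0x1B
Byte[1]=A3: continuation. acc=(acc<<6)|0x23=0x6E3
Completed: cp=U+06E3 (starts at byte 0)
Byte[2]=6A: 1-byte ASCII. cp=U+006A
Byte[3]=DA: 2-byte lead, need 1 cont bytes. acc=0x1A
Byte[4]=89: continuation. acc=(acc<<6)|0x09=0x689
Completed: cp=U+0689 (starts at byte 3)

Answer: U+06E3 U+006A U+0689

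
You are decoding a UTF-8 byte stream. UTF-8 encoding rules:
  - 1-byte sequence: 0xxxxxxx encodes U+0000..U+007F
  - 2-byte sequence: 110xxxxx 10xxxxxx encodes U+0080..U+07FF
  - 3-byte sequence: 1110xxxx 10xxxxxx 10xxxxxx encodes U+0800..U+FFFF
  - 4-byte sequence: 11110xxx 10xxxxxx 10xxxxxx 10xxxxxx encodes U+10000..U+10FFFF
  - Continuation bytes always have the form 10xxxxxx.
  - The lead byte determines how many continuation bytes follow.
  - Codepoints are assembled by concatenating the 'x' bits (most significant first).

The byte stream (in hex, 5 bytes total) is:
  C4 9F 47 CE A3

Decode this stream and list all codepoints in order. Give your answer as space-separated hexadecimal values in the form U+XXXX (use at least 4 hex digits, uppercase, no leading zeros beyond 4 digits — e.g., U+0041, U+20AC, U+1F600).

Byte[0]=C4: 2-byte lead, need 1 cont bytes. acc=0x4
Byte[1]=9F: continuation. acc=(acc<<6)|0x1F=0x11F
Completed: cp=U+011F (starts at byte 0)
Byte[2]=47: 1-byte ASCII. cp=U+0047
Byte[3]=CE: 2-byte lead, need 1 cont bytes. acc=0xE
Byte[4]=A3: continuation. acc=(acc<<6)|0x23=0x3A3
Completed: cp=U+03A3 (starts at byte 3)

Answer: U+011F U+0047 U+03A3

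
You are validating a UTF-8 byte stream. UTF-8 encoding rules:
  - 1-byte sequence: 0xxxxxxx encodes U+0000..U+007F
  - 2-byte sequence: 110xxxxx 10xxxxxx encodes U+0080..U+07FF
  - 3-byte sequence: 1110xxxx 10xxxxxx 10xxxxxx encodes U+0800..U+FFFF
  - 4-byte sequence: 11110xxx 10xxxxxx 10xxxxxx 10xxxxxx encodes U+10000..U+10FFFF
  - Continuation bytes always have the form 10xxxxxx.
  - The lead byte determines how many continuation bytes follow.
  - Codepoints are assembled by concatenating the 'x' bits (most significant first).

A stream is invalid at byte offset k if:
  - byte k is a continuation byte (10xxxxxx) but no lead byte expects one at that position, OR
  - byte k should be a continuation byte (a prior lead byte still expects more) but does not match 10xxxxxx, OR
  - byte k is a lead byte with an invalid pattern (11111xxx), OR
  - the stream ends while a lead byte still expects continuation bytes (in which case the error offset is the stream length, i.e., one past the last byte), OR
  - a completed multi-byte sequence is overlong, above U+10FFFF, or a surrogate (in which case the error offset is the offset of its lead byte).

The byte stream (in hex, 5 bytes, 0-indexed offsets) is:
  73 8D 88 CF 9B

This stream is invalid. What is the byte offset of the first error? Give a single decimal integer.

Answer: 1

Derivation:
Byte[0]=73: 1-byte ASCII. cp=U+0073
Byte[1]=8D: INVALID lead byte (not 0xxx/110x/1110/11110)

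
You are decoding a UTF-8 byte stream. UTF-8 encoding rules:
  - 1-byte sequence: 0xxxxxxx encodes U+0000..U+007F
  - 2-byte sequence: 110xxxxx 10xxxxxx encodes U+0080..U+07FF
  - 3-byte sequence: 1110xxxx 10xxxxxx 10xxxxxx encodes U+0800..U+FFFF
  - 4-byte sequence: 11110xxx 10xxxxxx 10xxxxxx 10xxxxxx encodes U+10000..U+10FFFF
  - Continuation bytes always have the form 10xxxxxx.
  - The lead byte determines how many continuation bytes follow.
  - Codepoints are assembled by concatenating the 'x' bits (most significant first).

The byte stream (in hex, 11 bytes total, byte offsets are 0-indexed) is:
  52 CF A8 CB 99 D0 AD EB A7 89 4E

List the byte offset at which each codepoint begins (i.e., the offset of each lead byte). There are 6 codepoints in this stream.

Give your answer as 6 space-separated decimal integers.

Byte[0]=52: 1-byte ASCII. cp=U+0052
Byte[1]=CF: 2-byte lead, need 1 cont bytes. acc=0xF
Byte[2]=A8: continuation. acc=(acc<<6)|0x28=0x3E8
Completed: cp=U+03E8 (starts at byte 1)
Byte[3]=CB: 2-byte lead, need 1 cont bytes. acc=0xB
Byte[4]=99: continuation. acc=(acc<<6)|0x19=0x2D9
Completed: cp=U+02D9 (starts at byte 3)
Byte[5]=D0: 2-byte lead, need 1 cont bytes. acc=0x10
Byte[6]=AD: continuation. acc=(acc<<6)|0x2D=0x42D
Completed: cp=U+042D (starts at byte 5)
Byte[7]=EB: 3-byte lead, need 2 cont bytes. acc=0xB
Byte[8]=A7: continuation. acc=(acc<<6)|0x27=0x2E7
Byte[9]=89: continuation. acc=(acc<<6)|0x09=0xB9C9
Completed: cp=U+B9C9 (starts at byte 7)
Byte[10]=4E: 1-byte ASCII. cp=U+004E

Answer: 0 1 3 5 7 10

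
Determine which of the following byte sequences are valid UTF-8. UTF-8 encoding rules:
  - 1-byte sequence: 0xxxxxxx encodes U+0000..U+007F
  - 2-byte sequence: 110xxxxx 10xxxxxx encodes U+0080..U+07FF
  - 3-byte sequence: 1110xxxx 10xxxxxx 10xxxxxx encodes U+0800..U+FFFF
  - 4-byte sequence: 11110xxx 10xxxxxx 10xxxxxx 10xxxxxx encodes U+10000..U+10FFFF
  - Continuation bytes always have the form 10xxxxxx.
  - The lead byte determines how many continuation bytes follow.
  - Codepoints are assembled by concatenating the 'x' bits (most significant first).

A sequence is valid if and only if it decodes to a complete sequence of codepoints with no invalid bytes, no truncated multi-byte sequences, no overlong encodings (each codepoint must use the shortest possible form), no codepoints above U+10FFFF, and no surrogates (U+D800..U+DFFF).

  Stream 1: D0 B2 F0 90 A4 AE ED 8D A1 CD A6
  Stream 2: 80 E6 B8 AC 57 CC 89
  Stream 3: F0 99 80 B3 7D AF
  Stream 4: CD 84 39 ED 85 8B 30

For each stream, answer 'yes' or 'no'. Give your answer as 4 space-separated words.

Answer: yes no no yes

Derivation:
Stream 1: decodes cleanly. VALID
Stream 2: error at byte offset 0. INVALID
Stream 3: error at byte offset 5. INVALID
Stream 4: decodes cleanly. VALID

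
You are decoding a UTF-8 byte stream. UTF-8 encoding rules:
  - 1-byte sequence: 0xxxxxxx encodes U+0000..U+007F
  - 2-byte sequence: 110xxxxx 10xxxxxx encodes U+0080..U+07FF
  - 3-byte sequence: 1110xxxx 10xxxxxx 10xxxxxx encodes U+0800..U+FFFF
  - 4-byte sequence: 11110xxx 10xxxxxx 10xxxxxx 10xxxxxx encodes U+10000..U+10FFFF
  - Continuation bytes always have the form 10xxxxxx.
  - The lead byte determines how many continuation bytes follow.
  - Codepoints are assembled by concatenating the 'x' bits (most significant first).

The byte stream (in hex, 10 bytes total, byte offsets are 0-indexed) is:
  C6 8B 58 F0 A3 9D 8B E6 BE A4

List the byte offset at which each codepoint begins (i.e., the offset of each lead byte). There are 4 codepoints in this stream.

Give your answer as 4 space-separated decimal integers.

Byte[0]=C6: 2-byte lead, need 1 cont bytes. acc=0x6
Byte[1]=8B: continuation. acc=(acc<<6)|0x0B=0x18B
Completed: cp=U+018B (starts at byte 0)
Byte[2]=58: 1-byte ASCII. cp=U+0058
Byte[3]=F0: 4-byte lead, need 3 cont bytes. acc=0x0
Byte[4]=A3: continuation. acc=(acc<<6)|0x23=0x23
Byte[5]=9D: continuation. acc=(acc<<6)|0x1D=0x8DD
Byte[6]=8B: continuation. acc=(acc<<6)|0x0B=0x2374B
Completed: cp=U+2374B (starts at byte 3)
Byte[7]=E6: 3-byte lead, need 2 cont bytes. acc=0x6
Byte[8]=BE: continuation. acc=(acc<<6)|0x3E=0x1BE
Byte[9]=A4: continuation. acc=(acc<<6)|0x24=0x6FA4
Completed: cp=U+6FA4 (starts at byte 7)

Answer: 0 2 3 7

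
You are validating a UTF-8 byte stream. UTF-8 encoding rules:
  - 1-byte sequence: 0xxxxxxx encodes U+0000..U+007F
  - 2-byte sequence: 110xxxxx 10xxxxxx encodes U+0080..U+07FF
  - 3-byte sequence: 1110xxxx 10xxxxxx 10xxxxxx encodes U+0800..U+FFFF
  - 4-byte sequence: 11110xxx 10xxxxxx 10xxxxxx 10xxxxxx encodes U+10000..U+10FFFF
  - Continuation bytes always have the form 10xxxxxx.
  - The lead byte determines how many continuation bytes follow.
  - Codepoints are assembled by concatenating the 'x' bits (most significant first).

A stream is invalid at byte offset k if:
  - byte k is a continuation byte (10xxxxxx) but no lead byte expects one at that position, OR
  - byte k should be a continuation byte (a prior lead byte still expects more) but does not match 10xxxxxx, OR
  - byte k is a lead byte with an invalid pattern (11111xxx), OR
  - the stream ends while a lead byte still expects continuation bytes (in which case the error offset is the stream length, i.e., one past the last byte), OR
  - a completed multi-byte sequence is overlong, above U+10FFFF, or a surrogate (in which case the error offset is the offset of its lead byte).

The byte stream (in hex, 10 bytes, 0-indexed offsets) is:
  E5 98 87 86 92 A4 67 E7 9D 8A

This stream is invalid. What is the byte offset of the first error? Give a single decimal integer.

Byte[0]=E5: 3-byte lead, need 2 cont bytes. acc=0x5
Byte[1]=98: continuation. acc=(acc<<6)|0x18=0x158
Byte[2]=87: continuation. acc=(acc<<6)|0x07=0x5607
Completed: cp=U+5607 (starts at byte 0)
Byte[3]=86: INVALID lead byte (not 0xxx/110x/1110/11110)

Answer: 3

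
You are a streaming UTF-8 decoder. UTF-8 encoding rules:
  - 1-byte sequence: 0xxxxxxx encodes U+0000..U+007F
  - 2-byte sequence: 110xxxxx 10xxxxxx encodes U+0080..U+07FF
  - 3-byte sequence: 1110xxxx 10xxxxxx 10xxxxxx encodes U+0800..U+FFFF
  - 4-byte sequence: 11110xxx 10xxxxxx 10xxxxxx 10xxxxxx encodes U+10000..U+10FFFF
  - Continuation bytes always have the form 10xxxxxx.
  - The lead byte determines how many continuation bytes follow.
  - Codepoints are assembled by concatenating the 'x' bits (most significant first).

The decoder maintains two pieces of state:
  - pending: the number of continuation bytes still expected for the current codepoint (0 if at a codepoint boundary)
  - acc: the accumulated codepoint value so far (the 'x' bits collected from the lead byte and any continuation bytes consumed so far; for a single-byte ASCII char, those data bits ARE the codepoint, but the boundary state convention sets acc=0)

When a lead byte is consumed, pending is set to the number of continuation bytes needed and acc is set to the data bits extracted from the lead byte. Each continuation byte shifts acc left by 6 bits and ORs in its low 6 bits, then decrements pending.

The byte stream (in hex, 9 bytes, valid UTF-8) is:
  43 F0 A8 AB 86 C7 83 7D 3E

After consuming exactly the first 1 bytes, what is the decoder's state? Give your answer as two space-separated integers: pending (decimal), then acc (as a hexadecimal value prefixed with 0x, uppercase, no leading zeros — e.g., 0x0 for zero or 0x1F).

Answer: 0 0x0

Derivation:
Byte[0]=43: 1-byte. pending=0, acc=0x0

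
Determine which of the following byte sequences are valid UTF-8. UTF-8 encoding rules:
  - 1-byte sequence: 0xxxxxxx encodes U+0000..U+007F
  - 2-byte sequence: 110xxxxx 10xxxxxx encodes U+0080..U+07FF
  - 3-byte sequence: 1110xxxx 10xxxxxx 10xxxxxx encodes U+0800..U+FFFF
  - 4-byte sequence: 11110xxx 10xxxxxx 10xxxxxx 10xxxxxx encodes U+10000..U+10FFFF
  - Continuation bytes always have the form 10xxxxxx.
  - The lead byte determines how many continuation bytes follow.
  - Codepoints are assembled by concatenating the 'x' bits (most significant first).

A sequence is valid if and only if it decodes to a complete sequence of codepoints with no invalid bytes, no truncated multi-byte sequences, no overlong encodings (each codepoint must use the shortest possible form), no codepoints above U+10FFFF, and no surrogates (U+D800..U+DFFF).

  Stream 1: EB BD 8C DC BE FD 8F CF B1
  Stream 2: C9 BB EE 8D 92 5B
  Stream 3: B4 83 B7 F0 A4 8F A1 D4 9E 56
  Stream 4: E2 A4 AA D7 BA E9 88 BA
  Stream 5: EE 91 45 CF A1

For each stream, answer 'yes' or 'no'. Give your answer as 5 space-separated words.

Answer: no yes no yes no

Derivation:
Stream 1: error at byte offset 5. INVALID
Stream 2: decodes cleanly. VALID
Stream 3: error at byte offset 0. INVALID
Stream 4: decodes cleanly. VALID
Stream 5: error at byte offset 2. INVALID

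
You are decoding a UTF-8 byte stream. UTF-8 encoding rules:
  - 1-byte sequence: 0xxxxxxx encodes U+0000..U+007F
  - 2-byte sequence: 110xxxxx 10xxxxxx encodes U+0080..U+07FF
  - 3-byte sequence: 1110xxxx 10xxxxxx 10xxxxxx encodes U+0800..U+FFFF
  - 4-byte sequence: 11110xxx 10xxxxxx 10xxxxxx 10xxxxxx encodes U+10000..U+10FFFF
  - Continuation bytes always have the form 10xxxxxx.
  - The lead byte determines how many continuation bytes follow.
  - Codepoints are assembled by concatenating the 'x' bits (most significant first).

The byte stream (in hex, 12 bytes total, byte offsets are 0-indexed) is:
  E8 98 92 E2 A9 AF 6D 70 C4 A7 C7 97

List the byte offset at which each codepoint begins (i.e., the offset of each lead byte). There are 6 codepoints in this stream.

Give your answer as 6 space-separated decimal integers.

Byte[0]=E8: 3-byte lead, need 2 cont bytes. acc=0x8
Byte[1]=98: continuation. acc=(acc<<6)|0x18=0x218
Byte[2]=92: continuation. acc=(acc<<6)|0x12=0x8612
Completed: cp=U+8612 (starts at byte 0)
Byte[3]=E2: 3-byte lead, need 2 cont bytes. acc=0x2
Byte[4]=A9: continuation. acc=(acc<<6)|0x29=0xA9
Byte[5]=AF: continuation. acc=(acc<<6)|0x2F=0x2A6F
Completed: cp=U+2A6F (starts at byte 3)
Byte[6]=6D: 1-byte ASCII. cp=U+006D
Byte[7]=70: 1-byte ASCII. cp=U+0070
Byte[8]=C4: 2-byte lead, need 1 cont bytes. acc=0x4
Byte[9]=A7: continuation. acc=(acc<<6)|0x27=0x127
Completed: cp=U+0127 (starts at byte 8)
Byte[10]=C7: 2-byte lead, need 1 cont bytes. acc=0x7
Byte[11]=97: continuation. acc=(acc<<6)|0x17=0x1D7
Completed: cp=U+01D7 (starts at byte 10)

Answer: 0 3 6 7 8 10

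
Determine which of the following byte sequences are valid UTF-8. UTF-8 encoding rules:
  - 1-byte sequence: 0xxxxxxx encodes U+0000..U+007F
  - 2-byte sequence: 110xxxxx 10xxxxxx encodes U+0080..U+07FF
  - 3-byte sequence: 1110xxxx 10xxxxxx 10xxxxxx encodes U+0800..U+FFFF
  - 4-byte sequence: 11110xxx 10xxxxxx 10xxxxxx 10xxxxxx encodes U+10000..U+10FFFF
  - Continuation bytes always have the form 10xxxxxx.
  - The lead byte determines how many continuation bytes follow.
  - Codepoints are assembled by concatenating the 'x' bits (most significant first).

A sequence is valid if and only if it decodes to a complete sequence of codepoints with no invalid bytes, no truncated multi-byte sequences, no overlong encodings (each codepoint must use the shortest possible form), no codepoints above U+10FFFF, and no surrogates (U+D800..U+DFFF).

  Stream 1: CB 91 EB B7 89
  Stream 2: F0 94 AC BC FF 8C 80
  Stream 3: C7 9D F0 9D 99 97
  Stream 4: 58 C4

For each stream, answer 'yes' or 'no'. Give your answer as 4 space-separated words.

Stream 1: decodes cleanly. VALID
Stream 2: error at byte offset 4. INVALID
Stream 3: decodes cleanly. VALID
Stream 4: error at byte offset 2. INVALID

Answer: yes no yes no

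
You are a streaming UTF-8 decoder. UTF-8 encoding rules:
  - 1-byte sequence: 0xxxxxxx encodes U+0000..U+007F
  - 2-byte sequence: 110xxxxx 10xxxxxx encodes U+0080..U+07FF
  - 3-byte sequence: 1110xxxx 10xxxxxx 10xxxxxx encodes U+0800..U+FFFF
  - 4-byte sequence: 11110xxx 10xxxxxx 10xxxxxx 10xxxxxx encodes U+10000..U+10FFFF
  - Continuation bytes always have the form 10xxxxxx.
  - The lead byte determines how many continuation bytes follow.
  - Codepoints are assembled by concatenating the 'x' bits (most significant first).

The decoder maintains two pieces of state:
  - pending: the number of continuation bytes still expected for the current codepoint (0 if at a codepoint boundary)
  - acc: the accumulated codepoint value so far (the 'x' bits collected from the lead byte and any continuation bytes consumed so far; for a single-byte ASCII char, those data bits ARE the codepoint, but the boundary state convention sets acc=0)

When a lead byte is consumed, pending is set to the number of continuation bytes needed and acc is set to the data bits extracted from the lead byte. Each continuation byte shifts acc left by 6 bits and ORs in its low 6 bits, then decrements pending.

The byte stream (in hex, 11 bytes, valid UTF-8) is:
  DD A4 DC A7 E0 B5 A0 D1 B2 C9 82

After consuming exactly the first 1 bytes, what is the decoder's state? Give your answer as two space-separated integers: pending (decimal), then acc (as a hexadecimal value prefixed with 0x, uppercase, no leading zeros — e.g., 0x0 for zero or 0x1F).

Answer: 1 0x1D

Derivation:
Byte[0]=DD: 2-byte lead. pending=1, acc=0x1D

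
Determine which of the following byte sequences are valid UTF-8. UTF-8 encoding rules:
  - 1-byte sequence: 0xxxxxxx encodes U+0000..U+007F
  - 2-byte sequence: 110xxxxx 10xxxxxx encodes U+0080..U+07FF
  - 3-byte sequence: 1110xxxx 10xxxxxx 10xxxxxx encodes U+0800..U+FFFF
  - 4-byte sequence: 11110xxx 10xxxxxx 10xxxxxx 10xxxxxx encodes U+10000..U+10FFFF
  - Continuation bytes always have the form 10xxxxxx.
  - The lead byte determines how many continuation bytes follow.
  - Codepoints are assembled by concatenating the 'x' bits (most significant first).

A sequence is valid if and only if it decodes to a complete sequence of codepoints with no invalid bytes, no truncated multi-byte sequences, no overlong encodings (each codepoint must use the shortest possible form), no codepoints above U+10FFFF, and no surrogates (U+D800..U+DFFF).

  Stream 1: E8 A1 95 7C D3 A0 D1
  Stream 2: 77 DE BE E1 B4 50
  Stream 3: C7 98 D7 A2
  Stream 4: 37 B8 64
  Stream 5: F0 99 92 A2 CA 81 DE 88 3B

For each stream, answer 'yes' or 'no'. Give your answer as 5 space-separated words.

Stream 1: error at byte offset 7. INVALID
Stream 2: error at byte offset 5. INVALID
Stream 3: decodes cleanly. VALID
Stream 4: error at byte offset 1. INVALID
Stream 5: decodes cleanly. VALID

Answer: no no yes no yes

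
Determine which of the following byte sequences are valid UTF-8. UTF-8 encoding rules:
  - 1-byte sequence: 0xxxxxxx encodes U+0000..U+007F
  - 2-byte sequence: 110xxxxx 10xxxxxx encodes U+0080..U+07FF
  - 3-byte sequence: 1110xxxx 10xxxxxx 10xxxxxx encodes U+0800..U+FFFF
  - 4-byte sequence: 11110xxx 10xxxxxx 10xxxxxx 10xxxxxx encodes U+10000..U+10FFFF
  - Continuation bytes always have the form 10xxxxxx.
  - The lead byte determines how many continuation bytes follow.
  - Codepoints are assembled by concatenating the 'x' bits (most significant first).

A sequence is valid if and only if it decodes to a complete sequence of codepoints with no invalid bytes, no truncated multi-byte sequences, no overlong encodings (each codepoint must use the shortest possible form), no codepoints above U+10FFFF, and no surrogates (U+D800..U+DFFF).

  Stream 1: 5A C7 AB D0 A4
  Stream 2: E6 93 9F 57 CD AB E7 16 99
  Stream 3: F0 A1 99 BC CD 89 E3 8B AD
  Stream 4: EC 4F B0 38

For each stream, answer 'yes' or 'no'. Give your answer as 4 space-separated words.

Answer: yes no yes no

Derivation:
Stream 1: decodes cleanly. VALID
Stream 2: error at byte offset 7. INVALID
Stream 3: decodes cleanly. VALID
Stream 4: error at byte offset 1. INVALID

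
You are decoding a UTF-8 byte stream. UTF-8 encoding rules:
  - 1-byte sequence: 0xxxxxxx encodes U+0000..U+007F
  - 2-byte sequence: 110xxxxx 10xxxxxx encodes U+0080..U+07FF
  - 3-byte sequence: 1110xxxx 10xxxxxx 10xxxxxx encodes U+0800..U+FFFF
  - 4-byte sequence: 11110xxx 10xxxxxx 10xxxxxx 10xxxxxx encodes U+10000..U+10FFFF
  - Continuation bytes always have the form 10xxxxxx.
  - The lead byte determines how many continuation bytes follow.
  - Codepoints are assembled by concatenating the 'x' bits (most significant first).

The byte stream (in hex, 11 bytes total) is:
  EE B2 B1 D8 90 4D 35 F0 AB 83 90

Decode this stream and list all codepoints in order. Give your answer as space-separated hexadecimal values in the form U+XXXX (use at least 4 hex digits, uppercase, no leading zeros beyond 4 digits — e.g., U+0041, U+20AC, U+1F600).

Byte[0]=EE: 3-byte lead, need 2 cont bytes. acc=0xE
Byte[1]=B2: continuation. acc=(acc<<6)|0x32=0x3B2
Byte[2]=B1: continuation. acc=(acc<<6)|0x31=0xECB1
Completed: cp=U+ECB1 (starts at byte 0)
Byte[3]=D8: 2-byte lead, need 1 cont bytes. acc=0x18
Byte[4]=90: continuation. acc=(acc<<6)|0x10=0x610
Completed: cp=U+0610 (starts at byte 3)
Byte[5]=4D: 1-byte ASCII. cp=U+004D
Byte[6]=35: 1-byte ASCII. cp=U+0035
Byte[7]=F0: 4-byte lead, need 3 cont bytes. acc=0x0
Byte[8]=AB: continuation. acc=(acc<<6)|0x2B=0x2B
Byte[9]=83: continuation. acc=(acc<<6)|0x03=0xAC3
Byte[10]=90: continuation. acc=(acc<<6)|0x10=0x2B0D0
Completed: cp=U+2B0D0 (starts at byte 7)

Answer: U+ECB1 U+0610 U+004D U+0035 U+2B0D0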